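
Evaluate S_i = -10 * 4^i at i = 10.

S_10 = -10 * 4^10 = -10 * 1048576 = -10485760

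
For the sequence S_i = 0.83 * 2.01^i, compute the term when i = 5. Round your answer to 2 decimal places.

S_5 = 0.83 * 2.01^5 ≈ 0.83 * 32.808 ≈ 27.23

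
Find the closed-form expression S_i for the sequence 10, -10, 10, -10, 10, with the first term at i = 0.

Check ratios: -10 / 10 = -1.0
Common ratio r = -1.
First term a = 10.
Formula: S_i = 10 * (-1)^i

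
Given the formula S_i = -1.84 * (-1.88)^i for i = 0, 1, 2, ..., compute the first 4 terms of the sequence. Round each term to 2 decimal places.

This is a geometric sequence.
i=0: S_0 = -1.84 * (-1.88)^0 = -1.84
i=1: S_1 = -1.84 * (-1.88)^1 ≈ 3.46
i=2: S_2 = -1.84 * (-1.88)^2 ≈ -6.5
i=3: S_3 = -1.84 * (-1.88)^3 ≈ 12.23
The first 4 terms are: [-1.84, 3.46, -6.5, 12.23]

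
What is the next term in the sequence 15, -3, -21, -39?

Differences: -3 - 15 = -18
This is an arithmetic sequence with common difference d = -18.
Next term = -39 + -18 = -57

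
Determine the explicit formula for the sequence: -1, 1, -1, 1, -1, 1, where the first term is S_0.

Check ratios: 1 / -1 = -1.0
Common ratio r = -1.
First term a = -1.
Formula: S_i = -1 * (-1)^i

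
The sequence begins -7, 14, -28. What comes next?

Ratios: 14 / -7 = -2.0
This is a geometric sequence with common ratio r = -2.
Next term = -28 * -2 = 56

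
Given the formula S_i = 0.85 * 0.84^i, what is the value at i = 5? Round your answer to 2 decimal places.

S_5 = 0.85 * 0.84^5 ≈ 0.85 * 0.4182 ≈ 0.36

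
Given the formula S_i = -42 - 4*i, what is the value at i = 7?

S_7 = -42 + -4*7 = -42 + -28 = -70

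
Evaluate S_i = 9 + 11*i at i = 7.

S_7 = 9 + 11*7 = 9 + 77 = 86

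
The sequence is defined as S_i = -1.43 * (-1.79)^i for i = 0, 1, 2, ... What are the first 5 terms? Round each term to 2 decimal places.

This is a geometric sequence.
i=0: S_0 = -1.43 * (-1.79)^0 = -1.43
i=1: S_1 = -1.43 * (-1.79)^1 ≈ 2.56
i=2: S_2 = -1.43 * (-1.79)^2 ≈ -4.58
i=3: S_3 = -1.43 * (-1.79)^3 ≈ 8.2
i=4: S_4 = -1.43 * (-1.79)^4 ≈ -14.68
The first 5 terms are: [-1.43, 2.56, -4.58, 8.2, -14.68]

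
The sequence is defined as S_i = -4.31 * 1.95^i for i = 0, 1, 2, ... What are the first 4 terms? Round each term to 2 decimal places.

This is a geometric sequence.
i=0: S_0 = -4.31 * 1.95^0 = -4.31
i=1: S_1 = -4.31 * 1.95^1 ≈ -8.4
i=2: S_2 = -4.31 * 1.95^2 ≈ -16.39
i=3: S_3 = -4.31 * 1.95^3 ≈ -31.96
The first 4 terms are: [-4.31, -8.4, -16.39, -31.96]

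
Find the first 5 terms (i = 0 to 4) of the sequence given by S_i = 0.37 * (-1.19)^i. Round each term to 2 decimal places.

This is a geometric sequence.
i=0: S_0 = 0.37 * (-1.19)^0 = 0.37
i=1: S_1 = 0.37 * (-1.19)^1 ≈ -0.44
i=2: S_2 = 0.37 * (-1.19)^2 ≈ 0.52
i=3: S_3 = 0.37 * (-1.19)^3 ≈ -0.62
i=4: S_4 = 0.37 * (-1.19)^4 ≈ 0.74
The first 5 terms are: [0.37, -0.44, 0.52, -0.62, 0.74]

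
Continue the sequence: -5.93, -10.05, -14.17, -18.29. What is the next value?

Differences: -10.05 - -5.93 = -4.12
This is an arithmetic sequence with common difference d = -4.12.
Next term = -18.29 + -4.12 = -22.41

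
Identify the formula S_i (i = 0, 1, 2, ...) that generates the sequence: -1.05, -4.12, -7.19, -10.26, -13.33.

Check differences: -4.12 - -1.05 = -3.07
-7.19 - -4.12 = -3.07
Common difference d = -3.07.
First term a = -1.05.
Formula: S_i = -1.05 - 3.07*i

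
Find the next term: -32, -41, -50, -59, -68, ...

Differences: -41 - -32 = -9
This is an arithmetic sequence with common difference d = -9.
Next term = -68 + -9 = -77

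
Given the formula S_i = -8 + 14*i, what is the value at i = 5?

S_5 = -8 + 14*5 = -8 + 70 = 62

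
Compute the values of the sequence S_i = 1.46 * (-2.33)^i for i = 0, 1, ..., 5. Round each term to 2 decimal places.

This is a geometric sequence.
i=0: S_0 = 1.46 * (-2.33)^0 = 1.46
i=1: S_1 = 1.46 * (-2.33)^1 ≈ -3.4
i=2: S_2 = 1.46 * (-2.33)^2 ≈ 7.93
i=3: S_3 = 1.46 * (-2.33)^3 ≈ -18.47
i=4: S_4 = 1.46 * (-2.33)^4 ≈ 43.03
i=5: S_5 = 1.46 * (-2.33)^5 ≈ -100.26
The first 6 terms are: [1.46, -3.4, 7.93, -18.47, 43.03, -100.26]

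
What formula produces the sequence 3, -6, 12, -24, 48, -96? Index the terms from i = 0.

Check ratios: -6 / 3 = -2.0
Common ratio r = -2.
First term a = 3.
Formula: S_i = 3 * (-2)^i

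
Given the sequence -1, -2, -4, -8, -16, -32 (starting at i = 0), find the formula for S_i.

Check ratios: -2 / -1 = 2.0
Common ratio r = 2.
First term a = -1.
Formula: S_i = -1 * 2^i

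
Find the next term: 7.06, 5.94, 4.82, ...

Differences: 5.94 - 7.06 = -1.12
This is an arithmetic sequence with common difference d = -1.12.
Next term = 4.82 + -1.12 = 3.7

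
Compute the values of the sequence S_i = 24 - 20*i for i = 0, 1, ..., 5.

This is an arithmetic sequence.
i=0: S_0 = 24 + -20*0 = 24
i=1: S_1 = 24 + -20*1 = 4
i=2: S_2 = 24 + -20*2 = -16
i=3: S_3 = 24 + -20*3 = -36
i=4: S_4 = 24 + -20*4 = -56
i=5: S_5 = 24 + -20*5 = -76
The first 6 terms are: [24, 4, -16, -36, -56, -76]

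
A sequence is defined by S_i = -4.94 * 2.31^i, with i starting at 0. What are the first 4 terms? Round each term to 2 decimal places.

This is a geometric sequence.
i=0: S_0 = -4.94 * 2.31^0 = -4.94
i=1: S_1 = -4.94 * 2.31^1 ≈ -11.41
i=2: S_2 = -4.94 * 2.31^2 ≈ -26.36
i=3: S_3 = -4.94 * 2.31^3 ≈ -60.89
The first 4 terms are: [-4.94, -11.41, -26.36, -60.89]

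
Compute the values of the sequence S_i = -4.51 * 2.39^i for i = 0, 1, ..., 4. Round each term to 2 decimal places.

This is a geometric sequence.
i=0: S_0 = -4.51 * 2.39^0 = -4.51
i=1: S_1 = -4.51 * 2.39^1 ≈ -10.78
i=2: S_2 = -4.51 * 2.39^2 ≈ -25.76
i=3: S_3 = -4.51 * 2.39^3 ≈ -61.57
i=4: S_4 = -4.51 * 2.39^4 ≈ -147.15
The first 5 terms are: [-4.51, -10.78, -25.76, -61.57, -147.15]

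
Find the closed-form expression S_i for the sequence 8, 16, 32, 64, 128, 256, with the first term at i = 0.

Check ratios: 16 / 8 = 2.0
Common ratio r = 2.
First term a = 8.
Formula: S_i = 8 * 2^i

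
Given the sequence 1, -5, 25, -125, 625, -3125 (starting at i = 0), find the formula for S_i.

Check ratios: -5 / 1 = -5.0
Common ratio r = -5.
First term a = 1.
Formula: S_i = 1 * (-5)^i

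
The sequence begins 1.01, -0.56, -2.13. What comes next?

Differences: -0.56 - 1.01 = -1.57
This is an arithmetic sequence with common difference d = -1.57.
Next term = -2.13 + -1.57 = -3.7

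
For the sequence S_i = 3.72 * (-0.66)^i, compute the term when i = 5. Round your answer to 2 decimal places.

S_5 = 3.72 * (-0.66)^5 ≈ 3.72 * -0.1252 ≈ -0.47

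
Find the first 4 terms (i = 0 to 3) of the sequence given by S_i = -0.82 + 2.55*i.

This is an arithmetic sequence.
i=0: S_0 = -0.82 + 2.55*0 = -0.82
i=1: S_1 = -0.82 + 2.55*1 = 1.73
i=2: S_2 = -0.82 + 2.55*2 = 4.28
i=3: S_3 = -0.82 + 2.55*3 = 6.83
The first 4 terms are: [-0.82, 1.73, 4.28, 6.83]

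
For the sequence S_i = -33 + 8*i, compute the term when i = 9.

S_9 = -33 + 8*9 = -33 + 72 = 39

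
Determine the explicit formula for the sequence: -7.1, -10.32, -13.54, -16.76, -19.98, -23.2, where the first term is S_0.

Check differences: -10.32 - -7.1 = -3.22
-13.54 - -10.32 = -3.22
Common difference d = -3.22.
First term a = -7.1.
Formula: S_i = -7.10 - 3.22*i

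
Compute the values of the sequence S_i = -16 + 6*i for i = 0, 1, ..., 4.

This is an arithmetic sequence.
i=0: S_0 = -16 + 6*0 = -16
i=1: S_1 = -16 + 6*1 = -10
i=2: S_2 = -16 + 6*2 = -4
i=3: S_3 = -16 + 6*3 = 2
i=4: S_4 = -16 + 6*4 = 8
The first 5 terms are: [-16, -10, -4, 2, 8]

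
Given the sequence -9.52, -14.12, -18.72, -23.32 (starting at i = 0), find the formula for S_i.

Check differences: -14.12 - -9.52 = -4.6
-18.72 - -14.12 = -4.6
Common difference d = -4.6.
First term a = -9.52.
Formula: S_i = -9.52 - 4.60*i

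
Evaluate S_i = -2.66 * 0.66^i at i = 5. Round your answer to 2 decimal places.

S_5 = -2.66 * 0.66^5 ≈ -2.66 * 0.1252 ≈ -0.33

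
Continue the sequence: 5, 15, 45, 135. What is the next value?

Ratios: 15 / 5 = 3.0
This is a geometric sequence with common ratio r = 3.
Next term = 135 * 3 = 405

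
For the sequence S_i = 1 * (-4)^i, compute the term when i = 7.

S_7 = 1 * (-4)^7 = 1 * -16384 = -16384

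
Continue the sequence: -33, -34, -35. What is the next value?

Differences: -34 - -33 = -1
This is an arithmetic sequence with common difference d = -1.
Next term = -35 + -1 = -36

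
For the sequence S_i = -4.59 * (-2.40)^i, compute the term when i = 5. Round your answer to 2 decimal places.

S_5 = -4.59 * (-2.4)^5 ≈ -4.59 * -79.6262 ≈ 365.48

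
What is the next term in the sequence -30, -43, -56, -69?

Differences: -43 - -30 = -13
This is an arithmetic sequence with common difference d = -13.
Next term = -69 + -13 = -82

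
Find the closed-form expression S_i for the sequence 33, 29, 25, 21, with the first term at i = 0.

Check differences: 29 - 33 = -4
25 - 29 = -4
Common difference d = -4.
First term a = 33.
Formula: S_i = 33 - 4*i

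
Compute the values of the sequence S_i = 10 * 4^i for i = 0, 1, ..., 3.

This is a geometric sequence.
i=0: S_0 = 10 * 4^0 = 10
i=1: S_1 = 10 * 4^1 = 40
i=2: S_2 = 10 * 4^2 = 160
i=3: S_3 = 10 * 4^3 = 640
The first 4 terms are: [10, 40, 160, 640]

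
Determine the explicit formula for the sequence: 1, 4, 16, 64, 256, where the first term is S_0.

Check ratios: 4 / 1 = 4.0
Common ratio r = 4.
First term a = 1.
Formula: S_i = 1 * 4^i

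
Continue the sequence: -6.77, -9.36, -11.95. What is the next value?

Differences: -9.36 - -6.77 = -2.59
This is an arithmetic sequence with common difference d = -2.59.
Next term = -11.95 + -2.59 = -14.54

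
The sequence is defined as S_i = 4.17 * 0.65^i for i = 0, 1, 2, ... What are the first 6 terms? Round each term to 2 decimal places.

This is a geometric sequence.
i=0: S_0 = 4.17 * 0.65^0 = 4.17
i=1: S_1 = 4.17 * 0.65^1 ≈ 2.71
i=2: S_2 = 4.17 * 0.65^2 ≈ 1.76
i=3: S_3 = 4.17 * 0.65^3 ≈ 1.15
i=4: S_4 = 4.17 * 0.65^4 ≈ 0.74
i=5: S_5 = 4.17 * 0.65^5 ≈ 0.48
The first 6 terms are: [4.17, 2.71, 1.76, 1.15, 0.74, 0.48]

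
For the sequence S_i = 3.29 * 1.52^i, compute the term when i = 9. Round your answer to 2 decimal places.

S_9 = 3.29 * 1.52^9 ≈ 3.29 * 43.3104 ≈ 142.49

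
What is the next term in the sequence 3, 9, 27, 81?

Ratios: 9 / 3 = 3.0
This is a geometric sequence with common ratio r = 3.
Next term = 81 * 3 = 243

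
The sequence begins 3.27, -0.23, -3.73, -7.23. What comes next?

Differences: -0.23 - 3.27 = -3.5
This is an arithmetic sequence with common difference d = -3.5.
Next term = -7.23 + -3.5 = -10.73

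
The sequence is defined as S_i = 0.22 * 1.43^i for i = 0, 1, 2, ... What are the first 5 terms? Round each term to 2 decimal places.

This is a geometric sequence.
i=0: S_0 = 0.22 * 1.43^0 = 0.22
i=1: S_1 = 0.22 * 1.43^1 ≈ 0.31
i=2: S_2 = 0.22 * 1.43^2 ≈ 0.45
i=3: S_3 = 0.22 * 1.43^3 ≈ 0.64
i=4: S_4 = 0.22 * 1.43^4 ≈ 0.92
The first 5 terms are: [0.22, 0.31, 0.45, 0.64, 0.92]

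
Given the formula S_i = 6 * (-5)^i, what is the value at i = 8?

S_8 = 6 * (-5)^8 = 6 * 390625 = 2343750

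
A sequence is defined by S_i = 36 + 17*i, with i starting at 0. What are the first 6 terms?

This is an arithmetic sequence.
i=0: S_0 = 36 + 17*0 = 36
i=1: S_1 = 36 + 17*1 = 53
i=2: S_2 = 36 + 17*2 = 70
i=3: S_3 = 36 + 17*3 = 87
i=4: S_4 = 36 + 17*4 = 104
i=5: S_5 = 36 + 17*5 = 121
The first 6 terms are: [36, 53, 70, 87, 104, 121]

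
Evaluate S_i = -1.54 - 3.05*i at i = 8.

S_8 = -1.54 + -3.05*8 = -1.54 + -24.4 = -25.94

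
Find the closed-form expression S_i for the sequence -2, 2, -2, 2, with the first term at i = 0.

Check ratios: 2 / -2 = -1.0
Common ratio r = -1.
First term a = -2.
Formula: S_i = -2 * (-1)^i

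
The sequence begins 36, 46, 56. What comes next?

Differences: 46 - 36 = 10
This is an arithmetic sequence with common difference d = 10.
Next term = 56 + 10 = 66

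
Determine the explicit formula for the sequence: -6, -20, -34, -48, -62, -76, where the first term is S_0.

Check differences: -20 - -6 = -14
-34 - -20 = -14
Common difference d = -14.
First term a = -6.
Formula: S_i = -6 - 14*i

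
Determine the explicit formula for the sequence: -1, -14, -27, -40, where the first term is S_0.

Check differences: -14 - -1 = -13
-27 - -14 = -13
Common difference d = -13.
First term a = -1.
Formula: S_i = -1 - 13*i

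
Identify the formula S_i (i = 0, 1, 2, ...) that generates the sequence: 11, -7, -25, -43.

Check differences: -7 - 11 = -18
-25 - -7 = -18
Common difference d = -18.
First term a = 11.
Formula: S_i = 11 - 18*i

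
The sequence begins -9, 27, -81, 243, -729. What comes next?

Ratios: 27 / -9 = -3.0
This is a geometric sequence with common ratio r = -3.
Next term = -729 * -3 = 2187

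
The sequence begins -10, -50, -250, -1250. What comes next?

Ratios: -50 / -10 = 5.0
This is a geometric sequence with common ratio r = 5.
Next term = -1250 * 5 = -6250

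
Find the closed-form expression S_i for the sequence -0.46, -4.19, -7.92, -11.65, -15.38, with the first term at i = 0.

Check differences: -4.19 - -0.46 = -3.73
-7.92 - -4.19 = -3.73
Common difference d = -3.73.
First term a = -0.46.
Formula: S_i = -0.46 - 3.73*i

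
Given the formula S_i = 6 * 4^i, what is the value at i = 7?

S_7 = 6 * 4^7 = 6 * 16384 = 98304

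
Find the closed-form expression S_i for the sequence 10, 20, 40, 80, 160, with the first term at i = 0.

Check ratios: 20 / 10 = 2.0
Common ratio r = 2.
First term a = 10.
Formula: S_i = 10 * 2^i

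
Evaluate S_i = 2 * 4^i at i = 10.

S_10 = 2 * 4^10 = 2 * 1048576 = 2097152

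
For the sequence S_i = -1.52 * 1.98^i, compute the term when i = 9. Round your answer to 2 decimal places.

S_9 = -1.52 * 1.98^9 ≈ -1.52 * 467.7208 ≈ -710.94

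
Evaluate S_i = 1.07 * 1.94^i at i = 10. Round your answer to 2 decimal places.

S_10 = 1.07 * 1.94^10 ≈ 1.07 * 755.1223 ≈ 807.98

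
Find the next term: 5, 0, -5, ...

Differences: 0 - 5 = -5
This is an arithmetic sequence with common difference d = -5.
Next term = -5 + -5 = -10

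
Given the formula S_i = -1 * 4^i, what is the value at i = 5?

S_5 = -1 * 4^5 = -1 * 1024 = -1024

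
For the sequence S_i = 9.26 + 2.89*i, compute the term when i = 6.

S_6 = 9.26 + 2.89*6 = 9.26 + 17.34 = 26.6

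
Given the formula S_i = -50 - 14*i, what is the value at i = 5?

S_5 = -50 + -14*5 = -50 + -70 = -120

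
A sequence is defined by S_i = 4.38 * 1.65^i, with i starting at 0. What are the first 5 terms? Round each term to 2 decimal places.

This is a geometric sequence.
i=0: S_0 = 4.38 * 1.65^0 = 4.38
i=1: S_1 = 4.38 * 1.65^1 ≈ 7.23
i=2: S_2 = 4.38 * 1.65^2 ≈ 11.92
i=3: S_3 = 4.38 * 1.65^3 ≈ 19.68
i=4: S_4 = 4.38 * 1.65^4 ≈ 32.46
The first 5 terms are: [4.38, 7.23, 11.92, 19.68, 32.46]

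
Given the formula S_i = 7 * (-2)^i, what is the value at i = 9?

S_9 = 7 * (-2)^9 = 7 * -512 = -3584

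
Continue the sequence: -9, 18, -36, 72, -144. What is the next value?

Ratios: 18 / -9 = -2.0
This is a geometric sequence with common ratio r = -2.
Next term = -144 * -2 = 288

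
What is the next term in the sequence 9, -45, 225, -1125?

Ratios: -45 / 9 = -5.0
This is a geometric sequence with common ratio r = -5.
Next term = -1125 * -5 = 5625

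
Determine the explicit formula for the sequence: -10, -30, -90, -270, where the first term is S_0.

Check ratios: -30 / -10 = 3.0
Common ratio r = 3.
First term a = -10.
Formula: S_i = -10 * 3^i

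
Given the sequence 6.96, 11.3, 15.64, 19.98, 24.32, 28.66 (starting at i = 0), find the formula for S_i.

Check differences: 11.3 - 6.96 = 4.34
15.64 - 11.3 = 4.34
Common difference d = 4.34.
First term a = 6.96.
Formula: S_i = 6.96 + 4.34*i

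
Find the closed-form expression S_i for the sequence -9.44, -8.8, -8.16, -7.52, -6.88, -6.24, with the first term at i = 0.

Check differences: -8.8 - -9.44 = 0.64
-8.16 - -8.8 = 0.64
Common difference d = 0.64.
First term a = -9.44.
Formula: S_i = -9.44 + 0.64*i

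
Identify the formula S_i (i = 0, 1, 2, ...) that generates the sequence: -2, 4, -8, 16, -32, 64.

Check ratios: 4 / -2 = -2.0
Common ratio r = -2.
First term a = -2.
Formula: S_i = -2 * (-2)^i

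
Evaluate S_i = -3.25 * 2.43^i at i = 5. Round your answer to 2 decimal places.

S_5 = -3.25 * 2.43^5 ≈ -3.25 * 84.7289 ≈ -275.37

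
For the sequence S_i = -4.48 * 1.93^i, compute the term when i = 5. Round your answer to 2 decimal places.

S_5 = -4.48 * 1.93^5 ≈ -4.48 * 26.7785 ≈ -119.97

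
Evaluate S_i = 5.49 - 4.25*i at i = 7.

S_7 = 5.49 + -4.25*7 = 5.49 + -29.75 = -24.26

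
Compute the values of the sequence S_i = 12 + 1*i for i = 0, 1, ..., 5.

This is an arithmetic sequence.
i=0: S_0 = 12 + 1*0 = 12
i=1: S_1 = 12 + 1*1 = 13
i=2: S_2 = 12 + 1*2 = 14
i=3: S_3 = 12 + 1*3 = 15
i=4: S_4 = 12 + 1*4 = 16
i=5: S_5 = 12 + 1*5 = 17
The first 6 terms are: [12, 13, 14, 15, 16, 17]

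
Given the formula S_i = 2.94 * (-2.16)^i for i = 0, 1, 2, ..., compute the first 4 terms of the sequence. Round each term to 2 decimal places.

This is a geometric sequence.
i=0: S_0 = 2.94 * (-2.16)^0 = 2.94
i=1: S_1 = 2.94 * (-2.16)^1 ≈ -6.35
i=2: S_2 = 2.94 * (-2.16)^2 ≈ 13.72
i=3: S_3 = 2.94 * (-2.16)^3 ≈ -29.63
The first 4 terms are: [2.94, -6.35, 13.72, -29.63]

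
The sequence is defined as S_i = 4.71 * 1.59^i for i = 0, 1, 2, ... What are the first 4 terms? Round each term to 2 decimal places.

This is a geometric sequence.
i=0: S_0 = 4.71 * 1.59^0 = 4.71
i=1: S_1 = 4.71 * 1.59^1 ≈ 7.49
i=2: S_2 = 4.71 * 1.59^2 ≈ 11.91
i=3: S_3 = 4.71 * 1.59^3 ≈ 18.93
The first 4 terms are: [4.71, 7.49, 11.91, 18.93]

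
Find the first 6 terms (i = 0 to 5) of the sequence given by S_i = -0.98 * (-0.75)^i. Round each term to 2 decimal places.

This is a geometric sequence.
i=0: S_0 = -0.98 * (-0.75)^0 = -0.98
i=1: S_1 = -0.98 * (-0.75)^1 ≈ 0.74
i=2: S_2 = -0.98 * (-0.75)^2 ≈ -0.55
i=3: S_3 = -0.98 * (-0.75)^3 ≈ 0.41
i=4: S_4 = -0.98 * (-0.75)^4 ≈ -0.31
i=5: S_5 = -0.98 * (-0.75)^5 ≈ 0.23
The first 6 terms are: [-0.98, 0.74, -0.55, 0.41, -0.31, 0.23]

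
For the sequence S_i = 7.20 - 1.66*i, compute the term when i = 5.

S_5 = 7.2 + -1.66*5 = 7.2 + -8.3 = -1.1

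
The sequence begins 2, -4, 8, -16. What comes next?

Ratios: -4 / 2 = -2.0
This is a geometric sequence with common ratio r = -2.
Next term = -16 * -2 = 32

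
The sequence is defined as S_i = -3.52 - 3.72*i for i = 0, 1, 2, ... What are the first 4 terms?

This is an arithmetic sequence.
i=0: S_0 = -3.52 + -3.72*0 = -3.52
i=1: S_1 = -3.52 + -3.72*1 = -7.24
i=2: S_2 = -3.52 + -3.72*2 = -10.96
i=3: S_3 = -3.52 + -3.72*3 = -14.68
The first 4 terms are: [-3.52, -7.24, -10.96, -14.68]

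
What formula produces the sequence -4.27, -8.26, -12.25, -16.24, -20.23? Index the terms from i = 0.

Check differences: -8.26 - -4.27 = -3.99
-12.25 - -8.26 = -3.99
Common difference d = -3.99.
First term a = -4.27.
Formula: S_i = -4.27 - 3.99*i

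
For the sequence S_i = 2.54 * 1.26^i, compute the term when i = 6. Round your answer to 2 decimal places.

S_6 = 2.54 * 1.26^6 ≈ 2.54 * 4.0015 ≈ 10.16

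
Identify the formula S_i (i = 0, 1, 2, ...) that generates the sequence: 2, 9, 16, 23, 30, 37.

Check differences: 9 - 2 = 7
16 - 9 = 7
Common difference d = 7.
First term a = 2.
Formula: S_i = 2 + 7*i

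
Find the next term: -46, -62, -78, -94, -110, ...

Differences: -62 - -46 = -16
This is an arithmetic sequence with common difference d = -16.
Next term = -110 + -16 = -126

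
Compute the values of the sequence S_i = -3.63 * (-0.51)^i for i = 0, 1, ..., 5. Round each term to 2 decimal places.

This is a geometric sequence.
i=0: S_0 = -3.63 * (-0.51)^0 = -3.63
i=1: S_1 = -3.63 * (-0.51)^1 ≈ 1.85
i=2: S_2 = -3.63 * (-0.51)^2 ≈ -0.94
i=3: S_3 = -3.63 * (-0.51)^3 ≈ 0.48
i=4: S_4 = -3.63 * (-0.51)^4 ≈ -0.25
i=5: S_5 = -3.63 * (-0.51)^5 ≈ 0.13
The first 6 terms are: [-3.63, 1.85, -0.94, 0.48, -0.25, 0.13]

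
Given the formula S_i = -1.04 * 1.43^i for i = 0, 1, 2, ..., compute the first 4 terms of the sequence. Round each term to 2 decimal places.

This is a geometric sequence.
i=0: S_0 = -1.04 * 1.43^0 = -1.04
i=1: S_1 = -1.04 * 1.43^1 ≈ -1.49
i=2: S_2 = -1.04 * 1.43^2 ≈ -2.13
i=3: S_3 = -1.04 * 1.43^3 ≈ -3.04
The first 4 terms are: [-1.04, -1.49, -2.13, -3.04]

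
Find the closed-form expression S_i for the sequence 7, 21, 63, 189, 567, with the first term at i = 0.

Check ratios: 21 / 7 = 3.0
Common ratio r = 3.
First term a = 7.
Formula: S_i = 7 * 3^i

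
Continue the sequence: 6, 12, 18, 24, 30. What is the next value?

Differences: 12 - 6 = 6
This is an arithmetic sequence with common difference d = 6.
Next term = 30 + 6 = 36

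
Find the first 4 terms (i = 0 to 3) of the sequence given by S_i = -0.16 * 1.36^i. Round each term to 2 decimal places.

This is a geometric sequence.
i=0: S_0 = -0.16 * 1.36^0 = -0.16
i=1: S_1 = -0.16 * 1.36^1 ≈ -0.22
i=2: S_2 = -0.16 * 1.36^2 ≈ -0.3
i=3: S_3 = -0.16 * 1.36^3 ≈ -0.4
The first 4 terms are: [-0.16, -0.22, -0.3, -0.4]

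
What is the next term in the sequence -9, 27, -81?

Ratios: 27 / -9 = -3.0
This is a geometric sequence with common ratio r = -3.
Next term = -81 * -3 = 243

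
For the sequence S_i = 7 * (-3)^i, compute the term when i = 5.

S_5 = 7 * (-3)^5 = 7 * -243 = -1701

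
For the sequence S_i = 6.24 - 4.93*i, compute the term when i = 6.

S_6 = 6.24 + -4.93*6 = 6.24 + -29.58 = -23.34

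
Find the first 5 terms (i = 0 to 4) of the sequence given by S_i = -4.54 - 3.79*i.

This is an arithmetic sequence.
i=0: S_0 = -4.54 + -3.79*0 = -4.54
i=1: S_1 = -4.54 + -3.79*1 = -8.33
i=2: S_2 = -4.54 + -3.79*2 = -12.12
i=3: S_3 = -4.54 + -3.79*3 = -15.91
i=4: S_4 = -4.54 + -3.79*4 = -19.7
The first 5 terms are: [-4.54, -8.33, -12.12, -15.91, -19.7]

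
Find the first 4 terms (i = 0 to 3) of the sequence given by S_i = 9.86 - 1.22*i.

This is an arithmetic sequence.
i=0: S_0 = 9.86 + -1.22*0 = 9.86
i=1: S_1 = 9.86 + -1.22*1 = 8.64
i=2: S_2 = 9.86 + -1.22*2 = 7.42
i=3: S_3 = 9.86 + -1.22*3 = 6.2
The first 4 terms are: [9.86, 8.64, 7.42, 6.2]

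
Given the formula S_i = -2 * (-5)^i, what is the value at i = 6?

S_6 = -2 * (-5)^6 = -2 * 15625 = -31250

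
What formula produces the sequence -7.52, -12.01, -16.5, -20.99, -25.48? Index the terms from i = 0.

Check differences: -12.01 - -7.52 = -4.49
-16.5 - -12.01 = -4.49
Common difference d = -4.49.
First term a = -7.52.
Formula: S_i = -7.52 - 4.49*i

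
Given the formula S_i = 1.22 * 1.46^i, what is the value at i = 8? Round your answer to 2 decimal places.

S_8 = 1.22 * 1.46^8 ≈ 1.22 * 20.6454 ≈ 25.19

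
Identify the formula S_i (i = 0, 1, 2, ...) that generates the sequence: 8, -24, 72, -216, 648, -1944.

Check ratios: -24 / 8 = -3.0
Common ratio r = -3.
First term a = 8.
Formula: S_i = 8 * (-3)^i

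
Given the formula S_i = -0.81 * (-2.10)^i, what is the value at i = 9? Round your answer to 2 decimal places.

S_9 = -0.81 * (-2.1)^9 ≈ -0.81 * -794.28 ≈ 643.37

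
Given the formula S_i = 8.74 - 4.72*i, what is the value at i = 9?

S_9 = 8.74 + -4.72*9 = 8.74 + -42.48 = -33.74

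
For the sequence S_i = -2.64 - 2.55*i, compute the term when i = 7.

S_7 = -2.64 + -2.55*7 = -2.64 + -17.85 = -20.49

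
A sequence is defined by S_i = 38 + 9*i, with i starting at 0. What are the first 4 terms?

This is an arithmetic sequence.
i=0: S_0 = 38 + 9*0 = 38
i=1: S_1 = 38 + 9*1 = 47
i=2: S_2 = 38 + 9*2 = 56
i=3: S_3 = 38 + 9*3 = 65
The first 4 terms are: [38, 47, 56, 65]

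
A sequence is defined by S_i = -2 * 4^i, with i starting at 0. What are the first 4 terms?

This is a geometric sequence.
i=0: S_0 = -2 * 4^0 = -2
i=1: S_1 = -2 * 4^1 = -8
i=2: S_2 = -2 * 4^2 = -32
i=3: S_3 = -2 * 4^3 = -128
The first 4 terms are: [-2, -8, -32, -128]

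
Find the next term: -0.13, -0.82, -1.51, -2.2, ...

Differences: -0.82 - -0.13 = -0.69
This is an arithmetic sequence with common difference d = -0.69.
Next term = -2.2 + -0.69 = -2.89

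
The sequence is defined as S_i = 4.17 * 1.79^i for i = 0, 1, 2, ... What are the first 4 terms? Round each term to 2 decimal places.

This is a geometric sequence.
i=0: S_0 = 4.17 * 1.79^0 = 4.17
i=1: S_1 = 4.17 * 1.79^1 ≈ 7.46
i=2: S_2 = 4.17 * 1.79^2 ≈ 13.36
i=3: S_3 = 4.17 * 1.79^3 ≈ 23.92
The first 4 terms are: [4.17, 7.46, 13.36, 23.92]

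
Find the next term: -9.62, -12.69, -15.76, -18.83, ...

Differences: -12.69 - -9.62 = -3.07
This is an arithmetic sequence with common difference d = -3.07.
Next term = -18.83 + -3.07 = -21.9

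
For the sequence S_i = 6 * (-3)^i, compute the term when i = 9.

S_9 = 6 * (-3)^9 = 6 * -19683 = -118098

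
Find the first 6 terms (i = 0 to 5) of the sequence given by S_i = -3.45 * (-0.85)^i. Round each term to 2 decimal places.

This is a geometric sequence.
i=0: S_0 = -3.45 * (-0.85)^0 = -3.45
i=1: S_1 = -3.45 * (-0.85)^1 ≈ 2.93
i=2: S_2 = -3.45 * (-0.85)^2 ≈ -2.49
i=3: S_3 = -3.45 * (-0.85)^3 ≈ 2.12
i=4: S_4 = -3.45 * (-0.85)^4 ≈ -1.8
i=5: S_5 = -3.45 * (-0.85)^5 ≈ 1.53
The first 6 terms are: [-3.45, 2.93, -2.49, 2.12, -1.8, 1.53]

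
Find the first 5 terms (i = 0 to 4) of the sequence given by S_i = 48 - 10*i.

This is an arithmetic sequence.
i=0: S_0 = 48 + -10*0 = 48
i=1: S_1 = 48 + -10*1 = 38
i=2: S_2 = 48 + -10*2 = 28
i=3: S_3 = 48 + -10*3 = 18
i=4: S_4 = 48 + -10*4 = 8
The first 5 terms are: [48, 38, 28, 18, 8]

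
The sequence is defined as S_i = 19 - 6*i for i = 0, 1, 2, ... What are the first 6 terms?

This is an arithmetic sequence.
i=0: S_0 = 19 + -6*0 = 19
i=1: S_1 = 19 + -6*1 = 13
i=2: S_2 = 19 + -6*2 = 7
i=3: S_3 = 19 + -6*3 = 1
i=4: S_4 = 19 + -6*4 = -5
i=5: S_5 = 19 + -6*5 = -11
The first 6 terms are: [19, 13, 7, 1, -5, -11]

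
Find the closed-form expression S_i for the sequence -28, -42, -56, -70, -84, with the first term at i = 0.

Check differences: -42 - -28 = -14
-56 - -42 = -14
Common difference d = -14.
First term a = -28.
Formula: S_i = -28 - 14*i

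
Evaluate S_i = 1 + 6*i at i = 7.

S_7 = 1 + 6*7 = 1 + 42 = 43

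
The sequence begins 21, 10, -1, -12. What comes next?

Differences: 10 - 21 = -11
This is an arithmetic sequence with common difference d = -11.
Next term = -12 + -11 = -23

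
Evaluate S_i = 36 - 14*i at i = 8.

S_8 = 36 + -14*8 = 36 + -112 = -76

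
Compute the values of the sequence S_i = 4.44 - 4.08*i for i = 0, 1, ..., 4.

This is an arithmetic sequence.
i=0: S_0 = 4.44 + -4.08*0 = 4.44
i=1: S_1 = 4.44 + -4.08*1 = 0.36
i=2: S_2 = 4.44 + -4.08*2 = -3.72
i=3: S_3 = 4.44 + -4.08*3 = -7.8
i=4: S_4 = 4.44 + -4.08*4 = -11.88
The first 5 terms are: [4.44, 0.36, -3.72, -7.8, -11.88]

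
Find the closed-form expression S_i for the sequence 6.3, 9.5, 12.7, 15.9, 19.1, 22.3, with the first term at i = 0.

Check differences: 9.5 - 6.3 = 3.2
12.7 - 9.5 = 3.2
Common difference d = 3.2.
First term a = 6.3.
Formula: S_i = 6.30 + 3.20*i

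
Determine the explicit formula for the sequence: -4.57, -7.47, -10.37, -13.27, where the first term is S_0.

Check differences: -7.47 - -4.57 = -2.9
-10.37 - -7.47 = -2.9
Common difference d = -2.9.
First term a = -4.57.
Formula: S_i = -4.57 - 2.90*i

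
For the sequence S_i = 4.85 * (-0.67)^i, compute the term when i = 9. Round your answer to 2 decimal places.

S_9 = 4.85 * (-0.67)^9 ≈ 4.85 * -0.0272 ≈ -0.13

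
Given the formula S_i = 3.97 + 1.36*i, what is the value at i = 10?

S_10 = 3.97 + 1.36*10 = 3.97 + 13.6 = 17.57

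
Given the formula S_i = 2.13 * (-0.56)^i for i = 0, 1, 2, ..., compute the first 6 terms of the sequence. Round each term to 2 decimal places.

This is a geometric sequence.
i=0: S_0 = 2.13 * (-0.56)^0 = 2.13
i=1: S_1 = 2.13 * (-0.56)^1 ≈ -1.19
i=2: S_2 = 2.13 * (-0.56)^2 ≈ 0.67
i=3: S_3 = 2.13 * (-0.56)^3 ≈ -0.37
i=4: S_4 = 2.13 * (-0.56)^4 ≈ 0.21
i=5: S_5 = 2.13 * (-0.56)^5 ≈ -0.12
The first 6 terms are: [2.13, -1.19, 0.67, -0.37, 0.21, -0.12]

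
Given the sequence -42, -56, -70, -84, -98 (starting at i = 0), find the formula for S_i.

Check differences: -56 - -42 = -14
-70 - -56 = -14
Common difference d = -14.
First term a = -42.
Formula: S_i = -42 - 14*i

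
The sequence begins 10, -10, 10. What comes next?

Ratios: -10 / 10 = -1.0
This is a geometric sequence with common ratio r = -1.
Next term = 10 * -1 = -10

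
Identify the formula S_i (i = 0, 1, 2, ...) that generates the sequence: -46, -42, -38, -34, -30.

Check differences: -42 - -46 = 4
-38 - -42 = 4
Common difference d = 4.
First term a = -46.
Formula: S_i = -46 + 4*i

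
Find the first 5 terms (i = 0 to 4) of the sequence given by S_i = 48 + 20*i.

This is an arithmetic sequence.
i=0: S_0 = 48 + 20*0 = 48
i=1: S_1 = 48 + 20*1 = 68
i=2: S_2 = 48 + 20*2 = 88
i=3: S_3 = 48 + 20*3 = 108
i=4: S_4 = 48 + 20*4 = 128
The first 5 terms are: [48, 68, 88, 108, 128]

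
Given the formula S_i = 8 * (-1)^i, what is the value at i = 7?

S_7 = 8 * (-1)^7 = 8 * -1 = -8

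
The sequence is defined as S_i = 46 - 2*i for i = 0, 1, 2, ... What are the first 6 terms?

This is an arithmetic sequence.
i=0: S_0 = 46 + -2*0 = 46
i=1: S_1 = 46 + -2*1 = 44
i=2: S_2 = 46 + -2*2 = 42
i=3: S_3 = 46 + -2*3 = 40
i=4: S_4 = 46 + -2*4 = 38
i=5: S_5 = 46 + -2*5 = 36
The first 6 terms are: [46, 44, 42, 40, 38, 36]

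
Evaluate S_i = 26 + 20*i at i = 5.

S_5 = 26 + 20*5 = 26 + 100 = 126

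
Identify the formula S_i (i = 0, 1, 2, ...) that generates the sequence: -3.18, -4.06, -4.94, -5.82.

Check differences: -4.06 - -3.18 = -0.88
-4.94 - -4.06 = -0.88
Common difference d = -0.88.
First term a = -3.18.
Formula: S_i = -3.18 - 0.88*i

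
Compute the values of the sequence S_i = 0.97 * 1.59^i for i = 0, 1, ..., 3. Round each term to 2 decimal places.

This is a geometric sequence.
i=0: S_0 = 0.97 * 1.59^0 = 0.97
i=1: S_1 = 0.97 * 1.59^1 ≈ 1.54
i=2: S_2 = 0.97 * 1.59^2 ≈ 2.45
i=3: S_3 = 0.97 * 1.59^3 ≈ 3.9
The first 4 terms are: [0.97, 1.54, 2.45, 3.9]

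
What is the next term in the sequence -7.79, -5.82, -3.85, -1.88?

Differences: -5.82 - -7.79 = 1.97
This is an arithmetic sequence with common difference d = 1.97.
Next term = -1.88 + 1.97 = 0.09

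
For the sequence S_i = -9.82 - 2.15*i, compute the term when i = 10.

S_10 = -9.82 + -2.15*10 = -9.82 + -21.5 = -31.32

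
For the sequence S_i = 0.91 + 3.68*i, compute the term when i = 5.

S_5 = 0.91 + 3.68*5 = 0.91 + 18.4 = 19.31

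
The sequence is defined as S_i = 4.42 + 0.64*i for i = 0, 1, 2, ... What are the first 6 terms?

This is an arithmetic sequence.
i=0: S_0 = 4.42 + 0.64*0 = 4.42
i=1: S_1 = 4.42 + 0.64*1 = 5.06
i=2: S_2 = 4.42 + 0.64*2 = 5.7
i=3: S_3 = 4.42 + 0.64*3 = 6.34
i=4: S_4 = 4.42 + 0.64*4 = 6.98
i=5: S_5 = 4.42 + 0.64*5 = 7.62
The first 6 terms are: [4.42, 5.06, 5.7, 6.34, 6.98, 7.62]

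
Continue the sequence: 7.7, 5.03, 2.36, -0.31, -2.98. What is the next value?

Differences: 5.03 - 7.7 = -2.67
This is an arithmetic sequence with common difference d = -2.67.
Next term = -2.98 + -2.67 = -5.65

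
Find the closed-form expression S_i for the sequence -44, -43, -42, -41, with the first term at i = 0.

Check differences: -43 - -44 = 1
-42 - -43 = 1
Common difference d = 1.
First term a = -44.
Formula: S_i = -44 + 1*i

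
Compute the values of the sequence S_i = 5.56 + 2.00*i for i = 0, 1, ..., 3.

This is an arithmetic sequence.
i=0: S_0 = 5.56 + 2.0*0 = 5.56
i=1: S_1 = 5.56 + 2.0*1 = 7.56
i=2: S_2 = 5.56 + 2.0*2 = 9.56
i=3: S_3 = 5.56 + 2.0*3 = 11.56
The first 4 terms are: [5.56, 7.56, 9.56, 11.56]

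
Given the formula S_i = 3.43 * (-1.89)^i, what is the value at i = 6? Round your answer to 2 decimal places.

S_6 = 3.43 * (-1.89)^6 ≈ 3.43 * 45.5796 ≈ 156.34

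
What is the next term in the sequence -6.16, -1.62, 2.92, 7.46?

Differences: -1.62 - -6.16 = 4.54
This is an arithmetic sequence with common difference d = 4.54.
Next term = 7.46 + 4.54 = 12.0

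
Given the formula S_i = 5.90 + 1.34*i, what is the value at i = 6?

S_6 = 5.9 + 1.34*6 = 5.9 + 8.04 = 13.94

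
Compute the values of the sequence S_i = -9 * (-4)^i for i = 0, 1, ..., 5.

This is a geometric sequence.
i=0: S_0 = -9 * (-4)^0 = -9
i=1: S_1 = -9 * (-4)^1 = 36
i=2: S_2 = -9 * (-4)^2 = -144
i=3: S_3 = -9 * (-4)^3 = 576
i=4: S_4 = -9 * (-4)^4 = -2304
i=5: S_5 = -9 * (-4)^5 = 9216
The first 6 terms are: [-9, 36, -144, 576, -2304, 9216]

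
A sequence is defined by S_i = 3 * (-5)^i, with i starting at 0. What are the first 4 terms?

This is a geometric sequence.
i=0: S_0 = 3 * (-5)^0 = 3
i=1: S_1 = 3 * (-5)^1 = -15
i=2: S_2 = 3 * (-5)^2 = 75
i=3: S_3 = 3 * (-5)^3 = -375
The first 4 terms are: [3, -15, 75, -375]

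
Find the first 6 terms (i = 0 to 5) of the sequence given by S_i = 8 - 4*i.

This is an arithmetic sequence.
i=0: S_0 = 8 + -4*0 = 8
i=1: S_1 = 8 + -4*1 = 4
i=2: S_2 = 8 + -4*2 = 0
i=3: S_3 = 8 + -4*3 = -4
i=4: S_4 = 8 + -4*4 = -8
i=5: S_5 = 8 + -4*5 = -12
The first 6 terms are: [8, 4, 0, -4, -8, -12]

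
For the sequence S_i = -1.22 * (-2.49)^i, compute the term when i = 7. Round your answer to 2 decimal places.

S_7 = -1.22 * (-2.49)^7 ≈ -1.22 * -593.4654 ≈ 724.03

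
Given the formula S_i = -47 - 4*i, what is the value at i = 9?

S_9 = -47 + -4*9 = -47 + -36 = -83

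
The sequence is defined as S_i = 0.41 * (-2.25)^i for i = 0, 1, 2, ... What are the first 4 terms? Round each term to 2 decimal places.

This is a geometric sequence.
i=0: S_0 = 0.41 * (-2.25)^0 = 0.41
i=1: S_1 = 0.41 * (-2.25)^1 ≈ -0.92
i=2: S_2 = 0.41 * (-2.25)^2 ≈ 2.08
i=3: S_3 = 0.41 * (-2.25)^3 ≈ -4.67
The first 4 terms are: [0.41, -0.92, 2.08, -4.67]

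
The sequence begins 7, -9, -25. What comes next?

Differences: -9 - 7 = -16
This is an arithmetic sequence with common difference d = -16.
Next term = -25 + -16 = -41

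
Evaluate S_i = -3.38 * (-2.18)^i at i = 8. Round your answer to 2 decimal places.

S_8 = -3.38 * (-2.18)^8 ≈ -3.38 * 510.096 ≈ -1724.12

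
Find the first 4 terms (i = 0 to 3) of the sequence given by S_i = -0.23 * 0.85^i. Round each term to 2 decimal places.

This is a geometric sequence.
i=0: S_0 = -0.23 * 0.85^0 = -0.23
i=1: S_1 = -0.23 * 0.85^1 ≈ -0.2
i=2: S_2 = -0.23 * 0.85^2 ≈ -0.17
i=3: S_3 = -0.23 * 0.85^3 ≈ -0.14
The first 4 terms are: [-0.23, -0.2, -0.17, -0.14]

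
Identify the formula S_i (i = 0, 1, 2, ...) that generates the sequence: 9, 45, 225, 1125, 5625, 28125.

Check ratios: 45 / 9 = 5.0
Common ratio r = 5.
First term a = 9.
Formula: S_i = 9 * 5^i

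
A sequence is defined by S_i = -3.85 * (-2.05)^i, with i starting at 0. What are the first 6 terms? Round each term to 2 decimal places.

This is a geometric sequence.
i=0: S_0 = -3.85 * (-2.05)^0 = -3.85
i=1: S_1 = -3.85 * (-2.05)^1 ≈ 7.89
i=2: S_2 = -3.85 * (-2.05)^2 ≈ -16.18
i=3: S_3 = -3.85 * (-2.05)^3 ≈ 33.17
i=4: S_4 = -3.85 * (-2.05)^4 ≈ -67.99
i=5: S_5 = -3.85 * (-2.05)^5 ≈ 139.39
The first 6 terms are: [-3.85, 7.89, -16.18, 33.17, -67.99, 139.39]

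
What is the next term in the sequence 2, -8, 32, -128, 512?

Ratios: -8 / 2 = -4.0
This is a geometric sequence with common ratio r = -4.
Next term = 512 * -4 = -2048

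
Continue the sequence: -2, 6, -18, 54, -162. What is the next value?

Ratios: 6 / -2 = -3.0
This is a geometric sequence with common ratio r = -3.
Next term = -162 * -3 = 486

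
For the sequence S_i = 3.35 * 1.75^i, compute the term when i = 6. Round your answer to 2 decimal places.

S_6 = 3.35 * 1.75^6 ≈ 3.35 * 28.7229 ≈ 96.22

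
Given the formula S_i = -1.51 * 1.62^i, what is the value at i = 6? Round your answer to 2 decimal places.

S_6 = -1.51 * 1.62^6 ≈ -1.51 * 18.0755 ≈ -27.29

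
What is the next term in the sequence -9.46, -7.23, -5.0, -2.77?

Differences: -7.23 - -9.46 = 2.23
This is an arithmetic sequence with common difference d = 2.23.
Next term = -2.77 + 2.23 = -0.54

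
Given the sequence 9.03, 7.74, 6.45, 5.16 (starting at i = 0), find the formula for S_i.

Check differences: 7.74 - 9.03 = -1.29
6.45 - 7.74 = -1.29
Common difference d = -1.29.
First term a = 9.03.
Formula: S_i = 9.03 - 1.29*i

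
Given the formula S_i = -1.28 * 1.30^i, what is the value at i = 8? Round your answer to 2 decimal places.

S_8 = -1.28 * 1.3^8 ≈ -1.28 * 8.1573 ≈ -10.44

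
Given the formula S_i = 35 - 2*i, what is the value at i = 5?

S_5 = 35 + -2*5 = 35 + -10 = 25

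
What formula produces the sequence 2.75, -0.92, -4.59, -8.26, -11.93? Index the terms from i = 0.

Check differences: -0.92 - 2.75 = -3.67
-4.59 - -0.92 = -3.67
Common difference d = -3.67.
First term a = 2.75.
Formula: S_i = 2.75 - 3.67*i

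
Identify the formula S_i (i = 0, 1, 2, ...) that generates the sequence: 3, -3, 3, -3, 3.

Check ratios: -3 / 3 = -1.0
Common ratio r = -1.
First term a = 3.
Formula: S_i = 3 * (-1)^i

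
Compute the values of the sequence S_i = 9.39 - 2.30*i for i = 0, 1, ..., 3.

This is an arithmetic sequence.
i=0: S_0 = 9.39 + -2.3*0 = 9.39
i=1: S_1 = 9.39 + -2.3*1 = 7.09
i=2: S_2 = 9.39 + -2.3*2 = 4.79
i=3: S_3 = 9.39 + -2.3*3 = 2.49
The first 4 terms are: [9.39, 7.09, 4.79, 2.49]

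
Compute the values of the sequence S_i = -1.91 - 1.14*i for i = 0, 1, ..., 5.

This is an arithmetic sequence.
i=0: S_0 = -1.91 + -1.14*0 = -1.91
i=1: S_1 = -1.91 + -1.14*1 = -3.05
i=2: S_2 = -1.91 + -1.14*2 = -4.19
i=3: S_3 = -1.91 + -1.14*3 = -5.33
i=4: S_4 = -1.91 + -1.14*4 = -6.47
i=5: S_5 = -1.91 + -1.14*5 = -7.61
The first 6 terms are: [-1.91, -3.05, -4.19, -5.33, -6.47, -7.61]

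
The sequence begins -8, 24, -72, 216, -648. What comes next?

Ratios: 24 / -8 = -3.0
This is a geometric sequence with common ratio r = -3.
Next term = -648 * -3 = 1944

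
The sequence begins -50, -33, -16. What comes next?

Differences: -33 - -50 = 17
This is an arithmetic sequence with common difference d = 17.
Next term = -16 + 17 = 1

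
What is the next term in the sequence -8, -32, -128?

Ratios: -32 / -8 = 4.0
This is a geometric sequence with common ratio r = 4.
Next term = -128 * 4 = -512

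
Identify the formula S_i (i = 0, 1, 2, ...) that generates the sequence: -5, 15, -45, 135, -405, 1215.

Check ratios: 15 / -5 = -3.0
Common ratio r = -3.
First term a = -5.
Formula: S_i = -5 * (-3)^i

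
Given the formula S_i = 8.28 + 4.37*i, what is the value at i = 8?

S_8 = 8.28 + 4.37*8 = 8.28 + 34.96 = 43.24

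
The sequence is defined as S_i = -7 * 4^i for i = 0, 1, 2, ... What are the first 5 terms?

This is a geometric sequence.
i=0: S_0 = -7 * 4^0 = -7
i=1: S_1 = -7 * 4^1 = -28
i=2: S_2 = -7 * 4^2 = -112
i=3: S_3 = -7 * 4^3 = -448
i=4: S_4 = -7 * 4^4 = -1792
The first 5 terms are: [-7, -28, -112, -448, -1792]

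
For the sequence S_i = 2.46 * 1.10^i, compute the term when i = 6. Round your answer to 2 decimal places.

S_6 = 2.46 * 1.1^6 ≈ 2.46 * 1.7716 ≈ 4.36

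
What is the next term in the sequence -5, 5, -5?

Ratios: 5 / -5 = -1.0
This is a geometric sequence with common ratio r = -1.
Next term = -5 * -1 = 5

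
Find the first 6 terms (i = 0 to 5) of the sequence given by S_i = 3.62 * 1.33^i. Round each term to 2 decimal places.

This is a geometric sequence.
i=0: S_0 = 3.62 * 1.33^0 = 3.62
i=1: S_1 = 3.62 * 1.33^1 ≈ 4.81
i=2: S_2 = 3.62 * 1.33^2 ≈ 6.4
i=3: S_3 = 3.62 * 1.33^3 ≈ 8.52
i=4: S_4 = 3.62 * 1.33^4 ≈ 11.33
i=5: S_5 = 3.62 * 1.33^5 ≈ 15.06
The first 6 terms are: [3.62, 4.81, 6.4, 8.52, 11.33, 15.06]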